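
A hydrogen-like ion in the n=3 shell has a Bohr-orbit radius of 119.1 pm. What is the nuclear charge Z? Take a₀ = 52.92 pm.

4

r_n = n²a₀/Z ⇒ Z = n²a₀/r = 3² × 52.92 / 119.1 ≈ 4.00
Z = 4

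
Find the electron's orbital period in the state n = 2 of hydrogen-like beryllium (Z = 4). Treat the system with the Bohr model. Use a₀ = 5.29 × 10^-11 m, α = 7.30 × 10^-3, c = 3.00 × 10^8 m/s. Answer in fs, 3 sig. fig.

r = n²a₀/Z = 2²·5.29 × 10^-11/4 = 5.29 × 10^-11 m
v = Zαc/n = 4·0.00730·3.00 × 10^8/2 = 4.38 × 10^6 m/s
T = 2πr/v = 7.59 × 10^-17 s = 0.0759 fs

0.0759 fs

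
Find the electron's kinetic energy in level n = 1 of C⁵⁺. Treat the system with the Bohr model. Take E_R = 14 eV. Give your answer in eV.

500 eV

For a Coulomb orbit the virial theorem gives K = −E_n.
E_n = −E_R·Z²/n², so K = E_R·Z²/n² = 14 × 6²/1² = 500 eV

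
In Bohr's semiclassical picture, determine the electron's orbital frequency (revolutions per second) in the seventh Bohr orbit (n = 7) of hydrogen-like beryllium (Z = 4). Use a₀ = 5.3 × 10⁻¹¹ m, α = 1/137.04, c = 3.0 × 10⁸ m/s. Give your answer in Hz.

3.1 × 10¹⁴ Hz

r = n²a₀/Z = 6.5 × 10⁻¹⁰ m, v = Zαc/n = 1.3 × 10⁶ m/s
f = v/(2πr) = 3.1 × 10¹⁴ Hz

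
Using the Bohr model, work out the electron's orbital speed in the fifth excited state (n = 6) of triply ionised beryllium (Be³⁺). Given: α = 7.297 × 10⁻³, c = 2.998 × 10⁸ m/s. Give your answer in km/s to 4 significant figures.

1458 km/s

v_n = Zαc/n = 4 × 0.007297 × 2.998 × 10⁸ / 6
    = 1458 km/s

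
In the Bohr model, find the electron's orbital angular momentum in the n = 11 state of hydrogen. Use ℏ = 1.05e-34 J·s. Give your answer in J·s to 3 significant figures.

L_n = nℏ = 11 × 1.05e-34 = 1.16e-33 J·s

1.16e-33 J·s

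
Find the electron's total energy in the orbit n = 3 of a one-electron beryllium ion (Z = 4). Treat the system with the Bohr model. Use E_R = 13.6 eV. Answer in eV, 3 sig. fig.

-24.2 eV

E_n = −E_R·Z²/n² = −13.6 × 4²/3² = -24.2 eV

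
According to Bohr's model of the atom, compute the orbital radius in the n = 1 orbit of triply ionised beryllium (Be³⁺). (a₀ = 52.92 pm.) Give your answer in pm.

r_n = n²a₀/Z = 1² × 52.92 / 4
    = 1 × 52.92 / 4 = 13.23 pm

13.23 pm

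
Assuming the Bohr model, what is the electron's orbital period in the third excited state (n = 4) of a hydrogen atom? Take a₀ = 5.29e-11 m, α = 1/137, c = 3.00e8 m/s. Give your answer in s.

9.71e-15 s

r = n²a₀/Z = 4²·5.29e-11/1 = 8.46e-10 m
v = Zαc/n = 1·0.00730·3.00e8/4 = 5.47e5 m/s
T = 2πr/v = 9.71e-15 s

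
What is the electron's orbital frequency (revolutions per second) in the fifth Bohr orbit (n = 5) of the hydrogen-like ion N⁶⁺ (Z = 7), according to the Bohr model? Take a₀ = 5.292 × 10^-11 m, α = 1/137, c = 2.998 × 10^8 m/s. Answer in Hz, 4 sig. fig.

r = n²a₀/Z = 1.890 × 10^-10 m, v = Zαc/n = 3.064 × 10^6 m/s
f = v/(2πr) = 2.580 × 10^15 Hz

2.580 × 10^15 Hz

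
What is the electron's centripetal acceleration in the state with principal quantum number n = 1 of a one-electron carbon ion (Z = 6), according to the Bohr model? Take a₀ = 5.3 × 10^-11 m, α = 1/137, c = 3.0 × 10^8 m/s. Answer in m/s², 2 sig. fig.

r = n²a₀/Z = 8.8 × 10^-12 m, v = Zαc/n = 1.3 × 10^7 m/s
a = v²/r = (1.3 × 10^7)² / 8.8 × 10^-12 = 2.0 × 10^25 m/s²

2.0 × 10^25 m/s²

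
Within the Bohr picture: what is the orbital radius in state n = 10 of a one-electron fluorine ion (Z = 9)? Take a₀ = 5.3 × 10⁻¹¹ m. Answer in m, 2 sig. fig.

r_n = n²a₀/Z = 10² × 5.3 × 10⁻¹¹ / 9
    = 100 × 5.3 × 10⁻¹¹ / 9 = 5.9 × 10⁻¹⁰ m

5.9 × 10⁻¹⁰ m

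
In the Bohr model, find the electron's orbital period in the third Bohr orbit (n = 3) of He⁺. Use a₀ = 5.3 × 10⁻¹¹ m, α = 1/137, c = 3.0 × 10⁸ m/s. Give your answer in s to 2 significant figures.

r = n²a₀/Z = 3²·5.3 × 10⁻¹¹/2 = 2.4 × 10⁻¹⁰ m
v = Zαc/n = 2·0.0073·3.0 × 10⁸/3 = 1.5 × 10⁶ m/s
T = 2πr/v = 1.0 × 10⁻¹⁵ s

1.0 × 10⁻¹⁵ s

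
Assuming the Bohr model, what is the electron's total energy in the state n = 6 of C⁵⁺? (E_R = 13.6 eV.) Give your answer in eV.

-13.6 eV

E_n = −E_R·Z²/n² = −13.6 × 6²/6² = -13.6 eV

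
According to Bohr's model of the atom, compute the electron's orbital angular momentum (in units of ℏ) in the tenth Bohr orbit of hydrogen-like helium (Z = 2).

L_n = nℏ, so L/ℏ = n = 10.

10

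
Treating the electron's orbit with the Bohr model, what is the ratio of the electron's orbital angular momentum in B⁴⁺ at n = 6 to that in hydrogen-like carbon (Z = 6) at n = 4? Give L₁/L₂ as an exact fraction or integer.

3/2

L = nℏ is independent of Z.
L₁/L₂ = n₁/n₂ = 6/4 = 3/2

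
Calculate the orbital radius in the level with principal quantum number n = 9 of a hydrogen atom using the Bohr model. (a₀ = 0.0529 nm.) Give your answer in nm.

r_n = n²a₀/Z = 9² × 0.0529 / 1
    = 81 × 0.0529 / 1 = 4.28 nm

4.28 nm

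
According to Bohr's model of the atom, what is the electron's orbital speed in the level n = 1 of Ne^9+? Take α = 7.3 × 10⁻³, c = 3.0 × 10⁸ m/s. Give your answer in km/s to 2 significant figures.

v_n = Zαc/n = 10 × 0.0073 × 3.0 × 10⁸ / 1
    = 2.2 × 10⁴ km/s

2.2 × 10⁴ km/s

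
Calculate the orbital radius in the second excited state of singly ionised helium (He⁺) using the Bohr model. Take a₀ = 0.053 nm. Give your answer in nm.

0.24 nm

r_n = n²a₀/Z = 3² × 0.053 / 2
    = 9 × 0.053 / 2 = 0.24 nm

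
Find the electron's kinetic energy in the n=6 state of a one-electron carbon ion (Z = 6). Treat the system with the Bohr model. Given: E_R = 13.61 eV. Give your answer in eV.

For a Coulomb orbit the virial theorem gives K = −E_n.
E_n = −E_R·Z²/n², so K = E_R·Z²/n² = 13.61 × 6²/6² = 13.61 eV

13.61 eV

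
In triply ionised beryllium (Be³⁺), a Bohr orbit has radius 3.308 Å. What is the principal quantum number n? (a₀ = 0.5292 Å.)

5

r_n = n²a₀/Z ⇒ n² = rZ/a₀ = 3.308 × 4 / 0.5292 ≈ 25.00
n = 5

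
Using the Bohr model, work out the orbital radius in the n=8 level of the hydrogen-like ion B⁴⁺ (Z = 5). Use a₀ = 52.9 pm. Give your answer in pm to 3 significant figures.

677 pm

r_n = n²a₀/Z = 8² × 52.9 / 5
    = 64 × 52.9 / 5 = 677 pm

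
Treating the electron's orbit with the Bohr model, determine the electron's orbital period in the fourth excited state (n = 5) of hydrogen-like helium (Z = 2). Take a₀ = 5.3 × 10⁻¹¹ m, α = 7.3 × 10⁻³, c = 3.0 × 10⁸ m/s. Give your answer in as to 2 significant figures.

r = n²a₀/Z = 5²·5.3 × 10⁻¹¹/2 = 6.6 × 10⁻¹⁰ m
v = Zαc/n = 2·0.0073·3.0 × 10⁸/5 = 8.8 × 10⁵ m/s
T = 2πr/v = 4.8 × 10⁻¹⁵ s = 4800 as

4800 as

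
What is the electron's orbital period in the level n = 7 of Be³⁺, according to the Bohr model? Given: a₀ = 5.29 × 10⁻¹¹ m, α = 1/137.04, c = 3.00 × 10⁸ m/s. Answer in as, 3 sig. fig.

r = n²a₀/Z = 7²·5.29 × 10⁻¹¹/4 = 6.48 × 10⁻¹⁰ m
v = Zαc/n = 4·0.00730·3.00 × 10⁸/7 = 1.25 × 10⁶ m/s
T = 2πr/v = 3.25 × 10⁻¹⁵ s = 3250 as

3250 as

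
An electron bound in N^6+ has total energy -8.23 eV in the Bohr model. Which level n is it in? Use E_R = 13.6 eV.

9

E_n = −E_R Z²/n² ⇒ n² = E_R Z²/(−E_n) = 13.6 × 7² / 8.23 ≈ 80.97
n = 9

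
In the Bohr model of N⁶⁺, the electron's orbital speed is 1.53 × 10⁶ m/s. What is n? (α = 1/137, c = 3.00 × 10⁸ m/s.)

10

v_n = Zαc/n ⇒ n = Zαc/v = 7 × 0.00730 × 3.00 × 10⁸ / 1.53 × 10⁶ ≈ 10.02
n = 10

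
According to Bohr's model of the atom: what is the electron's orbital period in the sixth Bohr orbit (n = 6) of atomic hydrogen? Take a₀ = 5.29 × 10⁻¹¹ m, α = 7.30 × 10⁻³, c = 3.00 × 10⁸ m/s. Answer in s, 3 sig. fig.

3.28 × 10⁻¹⁴ s

r = n²a₀/Z = 6²·5.29 × 10⁻¹¹/1 = 1.90 × 10⁻⁹ m
v = Zαc/n = 1·0.00730·3.00 × 10⁸/6 = 3.65 × 10⁵ m/s
T = 2πr/v = 3.28 × 10⁻¹⁴ s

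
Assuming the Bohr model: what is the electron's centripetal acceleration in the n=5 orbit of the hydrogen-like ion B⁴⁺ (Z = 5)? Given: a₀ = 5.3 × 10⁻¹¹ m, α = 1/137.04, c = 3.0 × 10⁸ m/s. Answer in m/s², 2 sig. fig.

r = n²a₀/Z = 2.6 × 10⁻¹⁰ m, v = Zαc/n = 2.2 × 10⁶ m/s
a = v²/r = (2.2 × 10⁶)² / 2.6 × 10⁻¹⁰ = 1.8 × 10²² m/s²

1.8 × 10²² m/s²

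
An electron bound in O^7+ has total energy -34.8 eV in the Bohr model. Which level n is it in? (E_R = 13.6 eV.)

E_n = −E_R Z²/n² ⇒ n² = E_R Z²/(−E_n) = 13.6 × 8² / 34.8 ≈ 25.01
n = 5

5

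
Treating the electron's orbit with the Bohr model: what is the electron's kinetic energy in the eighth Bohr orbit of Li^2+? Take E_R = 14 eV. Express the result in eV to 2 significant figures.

For a Coulomb orbit the virial theorem gives K = −E_n.
E_n = −E_R·Z²/n², so K = E_R·Z²/n² = 14 × 3²/8² = 2.0 eV

2.0 eV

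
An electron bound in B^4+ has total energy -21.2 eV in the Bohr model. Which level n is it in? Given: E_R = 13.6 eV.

E_n = −E_R Z²/n² ⇒ n² = E_R Z²/(−E_n) = 13.6 × 5² / 21.2 ≈ 16.04
n = 4

4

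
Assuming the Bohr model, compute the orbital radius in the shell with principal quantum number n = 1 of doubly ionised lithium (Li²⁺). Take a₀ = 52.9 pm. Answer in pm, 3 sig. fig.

r_n = n²a₀/Z = 1² × 52.9 / 3
    = 1 × 52.9 / 3 = 17.6 pm

17.6 pm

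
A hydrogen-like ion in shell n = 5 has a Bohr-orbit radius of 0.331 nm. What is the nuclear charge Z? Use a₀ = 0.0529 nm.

r_n = n²a₀/Z ⇒ Z = n²a₀/r = 5² × 0.0529 / 0.331 ≈ 4.00
Z = 4

4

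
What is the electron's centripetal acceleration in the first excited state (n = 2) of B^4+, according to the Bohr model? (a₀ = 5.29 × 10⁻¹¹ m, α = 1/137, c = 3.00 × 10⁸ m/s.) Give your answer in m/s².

7.08 × 10²³ m/s²

r = n²a₀/Z = 4.23 × 10⁻¹¹ m, v = Zαc/n = 5.47 × 10⁶ m/s
a = v²/r = (5.47 × 10⁶)² / 4.23 × 10⁻¹¹ = 7.08 × 10²³ m/s²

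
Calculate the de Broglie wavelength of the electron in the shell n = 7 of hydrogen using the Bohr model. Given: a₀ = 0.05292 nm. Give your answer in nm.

The Bohr quantisation condition is nλ = 2πr_n.
r_n = n²a₀/Z = 2.593 nm
λ = 2πr_n/n = 2π·2.593/7 = 2.328 nm

2.328 nm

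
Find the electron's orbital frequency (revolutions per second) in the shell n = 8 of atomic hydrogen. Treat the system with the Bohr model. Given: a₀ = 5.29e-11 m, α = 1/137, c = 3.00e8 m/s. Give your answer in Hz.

1.29e13 Hz

r = n²a₀/Z = 3.39e-9 m, v = Zαc/n = 2.74e5 m/s
f = v/(2πr) = 1.29e13 Hz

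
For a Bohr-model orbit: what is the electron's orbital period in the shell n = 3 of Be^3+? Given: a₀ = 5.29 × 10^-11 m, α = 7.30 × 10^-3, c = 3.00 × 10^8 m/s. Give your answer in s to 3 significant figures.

r = n²a₀/Z = 3²·5.29 × 10^-11/4 = 1.19 × 10^-10 m
v = Zαc/n = 4·0.00730·3.00 × 10^8/3 = 2.92 × 10^6 m/s
T = 2πr/v = 2.56 × 10^-16 s

2.56 × 10^-16 s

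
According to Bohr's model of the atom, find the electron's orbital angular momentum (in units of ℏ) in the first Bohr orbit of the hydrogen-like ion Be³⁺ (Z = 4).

1

L_n = nℏ, so L/ℏ = n = 1.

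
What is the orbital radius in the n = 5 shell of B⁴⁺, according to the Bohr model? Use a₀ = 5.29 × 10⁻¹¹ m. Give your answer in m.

r_n = n²a₀/Z = 5² × 5.29 × 10⁻¹¹ / 5
    = 25 × 5.29 × 10⁻¹¹ / 5 = 2.64 × 10⁻¹⁰ m

2.64 × 10⁻¹⁰ m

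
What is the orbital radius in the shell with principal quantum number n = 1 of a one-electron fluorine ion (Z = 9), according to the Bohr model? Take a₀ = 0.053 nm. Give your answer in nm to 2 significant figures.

0.0059 nm

r_n = n²a₀/Z = 1² × 0.053 / 9
    = 1 × 0.053 / 9 = 0.0059 nm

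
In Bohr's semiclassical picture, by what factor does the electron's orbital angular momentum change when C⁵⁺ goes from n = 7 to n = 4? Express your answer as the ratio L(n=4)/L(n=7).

L = nℏ depends only on n, so L ∝ n.
L(n=4)/L(n=7) = (4/7)^1 = 4/7

4/7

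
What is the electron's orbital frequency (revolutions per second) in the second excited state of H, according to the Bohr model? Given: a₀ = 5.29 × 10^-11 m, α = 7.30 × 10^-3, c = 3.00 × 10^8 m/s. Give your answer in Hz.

2.44 × 10^14 Hz

r = n²a₀/Z = 4.76 × 10^-10 m, v = Zαc/n = 7.30 × 10^5 m/s
f = v/(2πr) = 2.44 × 10^14 Hz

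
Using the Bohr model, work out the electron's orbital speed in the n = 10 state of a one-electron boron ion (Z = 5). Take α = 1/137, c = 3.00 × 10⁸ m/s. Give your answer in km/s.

1090 km/s

v_n = Zαc/n = 5 × 0.00730 × 3.00 × 10⁸ / 10
    = 1090 km/s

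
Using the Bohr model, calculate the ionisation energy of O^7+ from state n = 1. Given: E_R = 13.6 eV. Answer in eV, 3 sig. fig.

870 eV

E_n = −E_R·Z²/n² = −13.6 × 8²/1² eV = -870 eV
Ionisation energy = −E_n = 870 eV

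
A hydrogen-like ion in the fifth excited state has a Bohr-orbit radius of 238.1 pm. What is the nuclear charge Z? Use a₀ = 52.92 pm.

r_n = n²a₀/Z ⇒ Z = n²a₀/r = 6² × 52.92 / 238.1 ≈ 8.00
Z = 8

8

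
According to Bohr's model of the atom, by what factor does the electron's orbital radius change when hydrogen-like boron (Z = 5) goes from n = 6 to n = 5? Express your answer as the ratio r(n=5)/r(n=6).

25/36

r ∝ Z^-1 · n^2; with Z fixed, r ∝ n^2.
r(n=5)/r(n=6) = (5/6)^2 = 25/36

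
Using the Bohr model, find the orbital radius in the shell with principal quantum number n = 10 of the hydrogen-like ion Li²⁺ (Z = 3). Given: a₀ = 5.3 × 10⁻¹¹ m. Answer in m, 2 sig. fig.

r_n = n²a₀/Z = 10² × 5.3 × 10⁻¹¹ / 3
    = 100 × 5.3 × 10⁻¹¹ / 3 = 1.8 × 10⁻⁹ m

1.8 × 10⁻⁹ m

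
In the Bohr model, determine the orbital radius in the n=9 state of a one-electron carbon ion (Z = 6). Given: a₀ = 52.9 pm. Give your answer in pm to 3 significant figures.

714 pm

r_n = n²a₀/Z = 9² × 52.9 / 6
    = 81 × 52.9 / 6 = 714 pm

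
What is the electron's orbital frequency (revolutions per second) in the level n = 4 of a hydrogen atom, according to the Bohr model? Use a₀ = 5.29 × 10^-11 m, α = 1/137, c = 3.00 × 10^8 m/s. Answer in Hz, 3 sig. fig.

r = n²a₀/Z = 8.46 × 10^-10 m, v = Zαc/n = 5.47 × 10^5 m/s
f = v/(2πr) = 1.03 × 10^14 Hz

1.03 × 10^14 Hz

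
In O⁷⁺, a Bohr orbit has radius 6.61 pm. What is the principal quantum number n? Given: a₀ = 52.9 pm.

1

r_n = n²a₀/Z ⇒ n² = rZ/a₀ = 6.61 × 8 / 52.9 ≈ 1.00
n = 1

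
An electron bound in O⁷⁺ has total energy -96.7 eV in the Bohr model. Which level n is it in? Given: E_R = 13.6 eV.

E_n = −E_R Z²/n² ⇒ n² = E_R Z²/(−E_n) = 13.6 × 8² / 96.7 ≈ 9.00
n = 3

3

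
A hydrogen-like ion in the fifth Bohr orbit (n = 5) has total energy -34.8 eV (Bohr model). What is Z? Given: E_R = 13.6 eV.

E_n = −E_R Z²/n² ⇒ Z² = −E_n n²/E_R = 34.8 × 5² / 13.6 ≈ 63.97
Z = 8

8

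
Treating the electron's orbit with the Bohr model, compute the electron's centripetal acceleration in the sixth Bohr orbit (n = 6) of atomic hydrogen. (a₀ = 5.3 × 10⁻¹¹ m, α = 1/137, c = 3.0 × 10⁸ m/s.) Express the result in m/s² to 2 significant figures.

r = n²a₀/Z = 1.9 × 10⁻⁹ m, v = Zαc/n = 3.6 × 10⁵ m/s
a = v²/r = (3.6 × 10⁵)² / 1.9 × 10⁻⁹ = 7.0 × 10¹⁹ m/s²

7.0 × 10¹⁹ m/s²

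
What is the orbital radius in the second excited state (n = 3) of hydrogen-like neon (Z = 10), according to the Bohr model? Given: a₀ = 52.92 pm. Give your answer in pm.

47.63 pm

r_n = n²a₀/Z = 3² × 52.92 / 10
    = 9 × 52.92 / 10 = 47.63 pm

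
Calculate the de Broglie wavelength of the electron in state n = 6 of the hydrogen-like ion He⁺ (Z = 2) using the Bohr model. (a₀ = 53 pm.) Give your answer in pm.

The Bohr quantisation condition is nλ = 2πr_n.
r_n = n²a₀/Z = 950 pm
λ = 2πr_n/n = 2π·950/6 = 1000 pm

1000 pm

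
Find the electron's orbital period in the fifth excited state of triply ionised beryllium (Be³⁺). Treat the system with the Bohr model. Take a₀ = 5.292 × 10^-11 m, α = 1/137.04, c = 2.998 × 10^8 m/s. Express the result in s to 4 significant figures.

r = n²a₀/Z = 6²·5.292 × 10^-11/4 = 4.763 × 10^-10 m
v = Zαc/n = 4·0.007297·2.998 × 10^8/6 = 1.458 × 10^6 m/s
T = 2πr/v = 2.052 × 10^-15 s

2.052 × 10^-15 s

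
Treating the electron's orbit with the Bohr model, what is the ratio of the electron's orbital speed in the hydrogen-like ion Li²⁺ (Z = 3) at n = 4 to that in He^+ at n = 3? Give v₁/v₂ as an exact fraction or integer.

9/8

v ∝ Z^1 · n^-1
v₁/v₂ = (3/2)^1 · (4/3)^-1 = 9/8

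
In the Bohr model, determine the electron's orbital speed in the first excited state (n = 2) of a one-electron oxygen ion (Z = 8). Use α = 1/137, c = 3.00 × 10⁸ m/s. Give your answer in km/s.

8760 km/s

v_n = Zαc/n = 8 × 0.00730 × 3.00 × 10⁸ / 2
    = 8760 km/s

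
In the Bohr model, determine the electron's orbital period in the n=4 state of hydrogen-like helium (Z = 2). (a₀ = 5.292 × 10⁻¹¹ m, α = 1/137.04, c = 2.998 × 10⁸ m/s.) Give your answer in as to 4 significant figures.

2432 as

r = n²a₀/Z = 4²·5.292 × 10⁻¹¹/2 = 4.234 × 10⁻¹⁰ m
v = Zαc/n = 2·0.007297·2.998 × 10⁸/4 = 1.094 × 10⁶ m/s
T = 2πr/v = 2.432 × 10⁻¹⁵ s = 2432 as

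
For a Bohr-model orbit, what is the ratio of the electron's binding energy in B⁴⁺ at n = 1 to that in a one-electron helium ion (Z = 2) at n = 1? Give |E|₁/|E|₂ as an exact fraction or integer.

25/4

|E| ∝ Z^2 · n^-2
|E|₁/|E|₂ = (5/2)^2 · (1/1)^-2 = 25/4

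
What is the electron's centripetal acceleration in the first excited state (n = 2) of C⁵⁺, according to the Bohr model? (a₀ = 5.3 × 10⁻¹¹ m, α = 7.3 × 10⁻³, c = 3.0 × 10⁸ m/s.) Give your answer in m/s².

r = n²a₀/Z = 3.5 × 10⁻¹¹ m, v = Zαc/n = 6.6 × 10⁶ m/s
a = v²/r = (6.6 × 10⁶)² / 3.5 × 10⁻¹¹ = 1.2 × 10²⁴ m/s²

1.2 × 10²⁴ m/s²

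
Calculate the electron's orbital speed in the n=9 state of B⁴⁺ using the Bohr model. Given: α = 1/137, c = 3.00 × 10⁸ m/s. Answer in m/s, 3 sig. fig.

1.22 × 10⁶ m/s

v_n = Zαc/n = 5 × 0.00730 × 3.00 × 10⁸ / 9
    = 1.22 × 10⁶ m/s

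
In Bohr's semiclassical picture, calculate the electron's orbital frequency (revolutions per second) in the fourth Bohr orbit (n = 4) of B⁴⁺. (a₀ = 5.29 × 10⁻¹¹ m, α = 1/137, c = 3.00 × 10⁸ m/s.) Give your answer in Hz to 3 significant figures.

r = n²a₀/Z = 1.69 × 10⁻¹⁰ m, v = Zαc/n = 2.74 × 10⁶ m/s
f = v/(2πr) = 2.57 × 10¹⁵ Hz

2.57 × 10¹⁵ Hz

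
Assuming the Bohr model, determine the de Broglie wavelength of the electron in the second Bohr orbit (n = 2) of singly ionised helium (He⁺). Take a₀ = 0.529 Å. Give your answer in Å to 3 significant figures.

The Bohr quantisation condition is nλ = 2πr_n.
r_n = n²a₀/Z = 1.06 Å
λ = 2πr_n/n = 2π·1.06/2 = 3.32 Å

3.32 Å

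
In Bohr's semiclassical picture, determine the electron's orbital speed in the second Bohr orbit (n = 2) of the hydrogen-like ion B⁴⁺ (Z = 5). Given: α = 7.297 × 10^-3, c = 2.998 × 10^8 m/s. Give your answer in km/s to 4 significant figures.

v_n = Zαc/n = 5 × 0.007297 × 2.998 × 10^8 / 2
    = 5469 km/s

5469 km/s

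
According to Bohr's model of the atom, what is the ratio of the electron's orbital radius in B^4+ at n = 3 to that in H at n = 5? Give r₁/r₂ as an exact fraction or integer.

9/125

r ∝ Z^-1 · n^2
r₁/r₂ = (5/1)^-1 · (3/5)^2 = 9/125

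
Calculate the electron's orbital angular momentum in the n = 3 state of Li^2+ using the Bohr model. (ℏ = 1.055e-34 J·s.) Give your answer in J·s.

L_n = nℏ = 3 × 1.055e-34 = 3.165e-34 J·s

3.165e-34 J·s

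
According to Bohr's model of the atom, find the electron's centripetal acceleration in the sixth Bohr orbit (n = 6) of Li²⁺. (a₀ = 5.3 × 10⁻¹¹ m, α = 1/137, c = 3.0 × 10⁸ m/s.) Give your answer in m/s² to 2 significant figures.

r = n²a₀/Z = 6.4 × 10⁻¹⁰ m, v = Zαc/n = 1.1 × 10⁶ m/s
a = v²/r = (1.1 × 10⁶)² / 6.4 × 10⁻¹⁰ = 1.9 × 10²¹ m/s²

1.9 × 10²¹ m/s²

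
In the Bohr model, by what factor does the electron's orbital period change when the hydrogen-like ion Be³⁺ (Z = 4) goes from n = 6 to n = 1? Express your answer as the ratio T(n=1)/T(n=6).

T ∝ Z^-2 · n^3; with Z fixed, T ∝ n^3.
T(n=1)/T(n=6) = (1/6)^3 = 1/216

1/216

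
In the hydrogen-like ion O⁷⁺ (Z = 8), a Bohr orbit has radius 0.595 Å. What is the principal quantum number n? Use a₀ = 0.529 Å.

3

r_n = n²a₀/Z ⇒ n² = rZ/a₀ = 0.595 × 8 / 0.529 ≈ 9.00
n = 3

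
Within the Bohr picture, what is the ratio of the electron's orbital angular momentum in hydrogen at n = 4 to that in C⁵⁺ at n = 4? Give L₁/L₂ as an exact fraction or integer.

L = nℏ is independent of Z.
L₁/L₂ = n₁/n₂ = 4/4 = 1

1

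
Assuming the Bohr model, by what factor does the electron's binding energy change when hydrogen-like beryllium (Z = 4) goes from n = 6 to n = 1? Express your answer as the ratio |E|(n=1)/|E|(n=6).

|E| ∝ Z^2 · n^-2; with Z fixed, |E| ∝ n^-2.
|E|(n=1)/|E|(n=6) = (1/6)^-2 = 36

36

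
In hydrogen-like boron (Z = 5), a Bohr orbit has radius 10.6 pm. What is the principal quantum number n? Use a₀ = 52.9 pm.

1

r_n = n²a₀/Z ⇒ n² = rZ/a₀ = 10.6 × 5 / 52.9 ≈ 1.00
n = 1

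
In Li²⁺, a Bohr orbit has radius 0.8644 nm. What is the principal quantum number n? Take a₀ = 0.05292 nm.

r_n = n²a₀/Z ⇒ n² = rZ/a₀ = 0.8644 × 3 / 0.05292 ≈ 49.00
n = 7

7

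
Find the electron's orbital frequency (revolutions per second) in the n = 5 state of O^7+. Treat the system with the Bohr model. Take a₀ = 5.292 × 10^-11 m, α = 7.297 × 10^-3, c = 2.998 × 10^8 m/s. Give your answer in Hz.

3.369 × 10^15 Hz

r = n²a₀/Z = 1.654 × 10^-10 m, v = Zαc/n = 3.500 × 10^6 m/s
f = v/(2πr) = 3.369 × 10^15 Hz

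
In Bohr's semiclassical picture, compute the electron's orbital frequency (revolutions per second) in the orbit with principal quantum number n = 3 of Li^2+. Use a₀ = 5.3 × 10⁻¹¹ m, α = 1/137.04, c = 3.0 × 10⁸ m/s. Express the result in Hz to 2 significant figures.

r = n²a₀/Z = 1.6 × 10⁻¹⁰ m, v = Zαc/n = 2.2 × 10⁶ m/s
f = v/(2πr) = 2.2 × 10¹⁵ Hz

2.2 × 10¹⁵ Hz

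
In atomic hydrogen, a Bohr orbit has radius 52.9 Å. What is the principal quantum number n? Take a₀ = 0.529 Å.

r_n = n²a₀/Z ⇒ n² = rZ/a₀ = 52.9 × 1 / 0.529 ≈ 100.00
n = 10

10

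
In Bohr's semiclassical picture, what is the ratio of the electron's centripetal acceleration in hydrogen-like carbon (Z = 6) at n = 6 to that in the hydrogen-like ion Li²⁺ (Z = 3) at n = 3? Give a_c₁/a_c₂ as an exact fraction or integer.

1/2

a_c ∝ Z^3 · n^-4
a_c₁/a_c₂ = (6/3)^3 · (6/3)^-4 = 1/2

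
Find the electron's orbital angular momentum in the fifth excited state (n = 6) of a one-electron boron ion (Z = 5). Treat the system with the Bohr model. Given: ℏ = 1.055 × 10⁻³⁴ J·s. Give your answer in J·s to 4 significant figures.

L_n = nℏ = 6 × 1.055 × 10⁻³⁴ = 6.330 × 10⁻³⁴ J·s

6.330 × 10⁻³⁴ J·s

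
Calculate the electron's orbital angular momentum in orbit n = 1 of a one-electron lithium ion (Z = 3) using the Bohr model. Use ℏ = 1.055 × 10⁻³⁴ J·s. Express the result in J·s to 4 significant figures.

1.055 × 10⁻³⁴ J·s

L_n = nℏ = 1 × 1.055 × 10⁻³⁴ = 1.055 × 10⁻³⁴ J·s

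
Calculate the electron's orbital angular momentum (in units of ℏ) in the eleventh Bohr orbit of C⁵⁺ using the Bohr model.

11

L_n = nℏ, so L/ℏ = n = 11.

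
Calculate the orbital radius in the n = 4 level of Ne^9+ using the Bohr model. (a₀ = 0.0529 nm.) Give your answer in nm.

0.0846 nm

r_n = n²a₀/Z = 4² × 0.0529 / 10
    = 16 × 0.0529 / 10 = 0.0846 nm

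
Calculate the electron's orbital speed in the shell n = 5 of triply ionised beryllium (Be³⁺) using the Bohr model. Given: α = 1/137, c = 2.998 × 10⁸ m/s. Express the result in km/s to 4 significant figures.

1751 km/s

v_n = Zαc/n = 4 × 0.007299 × 2.998 × 10⁸ / 5
    = 1751 km/s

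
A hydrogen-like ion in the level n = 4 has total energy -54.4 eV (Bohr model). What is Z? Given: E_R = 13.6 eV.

8

E_n = −E_R Z²/n² ⇒ Z² = −E_n n²/E_R = 54.4 × 4² / 13.6 ≈ 64.00
Z = 8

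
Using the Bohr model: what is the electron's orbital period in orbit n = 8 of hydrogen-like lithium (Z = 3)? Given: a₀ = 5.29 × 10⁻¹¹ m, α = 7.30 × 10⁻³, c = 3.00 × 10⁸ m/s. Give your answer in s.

8.63 × 10⁻¹⁵ s

r = n²a₀/Z = 8²·5.29 × 10⁻¹¹/3 = 1.13 × 10⁻⁹ m
v = Zαc/n = 3·0.00730·3.00 × 10⁸/8 = 8.21 × 10⁵ m/s
T = 2πr/v = 8.63 × 10⁻¹⁵ s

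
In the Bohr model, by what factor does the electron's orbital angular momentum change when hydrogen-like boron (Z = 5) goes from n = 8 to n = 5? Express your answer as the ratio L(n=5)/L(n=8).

L = nℏ depends only on n, so L ∝ n.
L(n=5)/L(n=8) = (5/8)^1 = 5/8

5/8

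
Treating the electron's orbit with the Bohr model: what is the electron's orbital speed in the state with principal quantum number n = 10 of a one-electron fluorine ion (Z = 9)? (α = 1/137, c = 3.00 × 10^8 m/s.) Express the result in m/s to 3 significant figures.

1.97 × 10^6 m/s

v_n = Zαc/n = 9 × 0.00730 × 3.00 × 10^8 / 10
    = 1.97 × 10^6 m/s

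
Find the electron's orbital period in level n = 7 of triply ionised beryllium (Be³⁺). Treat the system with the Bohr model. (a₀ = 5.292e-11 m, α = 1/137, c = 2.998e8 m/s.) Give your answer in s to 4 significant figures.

3.257e-15 s

r = n²a₀/Z = 7²·5.292e-11/4 = 6.483e-10 m
v = Zαc/n = 4·0.007299·2.998e8/7 = 1.250e6 m/s
T = 2πr/v = 3.257e-15 s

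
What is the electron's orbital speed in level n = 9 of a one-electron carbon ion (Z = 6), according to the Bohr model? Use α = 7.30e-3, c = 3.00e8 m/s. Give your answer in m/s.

v_n = Zαc/n = 6 × 0.00730 × 3.00e8 / 9
    = 1.46e6 m/s

1.46e6 m/s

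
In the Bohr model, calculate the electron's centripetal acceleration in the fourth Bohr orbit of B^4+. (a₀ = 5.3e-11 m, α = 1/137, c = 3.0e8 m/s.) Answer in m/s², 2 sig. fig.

r = n²a₀/Z = 1.7e-10 m, v = Zαc/n = 2.7e6 m/s
a = v²/r = (2.7e6)² / 1.7e-10 = 4.4e22 m/s²

4.4e22 m/s²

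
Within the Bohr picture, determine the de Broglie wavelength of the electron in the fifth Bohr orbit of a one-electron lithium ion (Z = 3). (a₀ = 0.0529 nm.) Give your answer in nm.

0.554 nm

The Bohr quantisation condition is nλ = 2πr_n.
r_n = n²a₀/Z = 0.441 nm
λ = 2πr_n/n = 2π·0.441/5 = 0.554 nm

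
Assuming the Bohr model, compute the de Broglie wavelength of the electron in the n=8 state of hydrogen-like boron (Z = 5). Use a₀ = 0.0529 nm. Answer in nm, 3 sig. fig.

The Bohr quantisation condition is nλ = 2πr_n.
r_n = n²a₀/Z = 0.677 nm
λ = 2πr_n/n = 2π·0.677/8 = 0.532 nm

0.532 nm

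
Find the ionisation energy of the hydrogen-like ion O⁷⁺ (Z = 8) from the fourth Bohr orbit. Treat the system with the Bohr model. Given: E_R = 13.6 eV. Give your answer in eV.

54.4 eV

E_n = −E_R·Z²/n² = −13.6 × 8²/4² eV = -54.4 eV
Ionisation energy = −E_n = 54.4 eV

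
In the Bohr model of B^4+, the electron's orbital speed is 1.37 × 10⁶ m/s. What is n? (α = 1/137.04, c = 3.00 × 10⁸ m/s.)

8

v_n = Zαc/n ⇒ n = Zαc/v = 5 × 0.00730 × 3.00 × 10⁸ / 1.37 × 10⁶ ≈ 7.99
n = 8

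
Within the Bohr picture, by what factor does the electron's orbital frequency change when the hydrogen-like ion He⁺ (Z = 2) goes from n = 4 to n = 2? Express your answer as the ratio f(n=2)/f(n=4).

f ∝ Z^2 · n^-3; with Z fixed, f ∝ n^-3.
f(n=2)/f(n=4) = (2/4)^-3 = 8

8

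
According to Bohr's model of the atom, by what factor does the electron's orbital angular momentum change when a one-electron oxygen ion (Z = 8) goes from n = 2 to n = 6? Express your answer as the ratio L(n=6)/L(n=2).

3

L = nℏ depends only on n, so L ∝ n.
L(n=6)/L(n=2) = (6/2)^1 = 3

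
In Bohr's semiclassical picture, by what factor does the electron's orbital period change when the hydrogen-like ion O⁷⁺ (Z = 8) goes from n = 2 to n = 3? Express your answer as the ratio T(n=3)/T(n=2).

27/8

T ∝ Z^-2 · n^3; with Z fixed, T ∝ n^3.
T(n=3)/T(n=2) = (3/2)^3 = 27/8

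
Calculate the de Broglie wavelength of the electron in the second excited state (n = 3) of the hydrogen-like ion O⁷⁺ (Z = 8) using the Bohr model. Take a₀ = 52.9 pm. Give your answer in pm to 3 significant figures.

125 pm

The Bohr quantisation condition is nλ = 2πr_n.
r_n = n²a₀/Z = 59.5 pm
λ = 2πr_n/n = 2π·59.5/3 = 125 pm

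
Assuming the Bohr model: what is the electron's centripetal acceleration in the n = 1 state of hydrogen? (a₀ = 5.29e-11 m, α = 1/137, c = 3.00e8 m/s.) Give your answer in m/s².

9.06e22 m/s²

r = n²a₀/Z = 5.29e-11 m, v = Zαc/n = 2.19e6 m/s
a = v²/r = (2.19e6)² / 5.29e-11 = 9.06e22 m/s²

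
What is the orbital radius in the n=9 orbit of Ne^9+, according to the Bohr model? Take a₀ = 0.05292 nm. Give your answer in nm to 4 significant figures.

r_n = n²a₀/Z = 9² × 0.05292 / 10
    = 81 × 0.05292 / 10 = 0.4287 nm

0.4287 nm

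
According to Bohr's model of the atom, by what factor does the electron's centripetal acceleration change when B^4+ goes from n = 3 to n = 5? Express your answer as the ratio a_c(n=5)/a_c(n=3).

81/625

a_c ∝ Z^3 · n^-4; with Z fixed, a_c ∝ n^-4.
a_c(n=5)/a_c(n=3) = (5/3)^-4 = 81/625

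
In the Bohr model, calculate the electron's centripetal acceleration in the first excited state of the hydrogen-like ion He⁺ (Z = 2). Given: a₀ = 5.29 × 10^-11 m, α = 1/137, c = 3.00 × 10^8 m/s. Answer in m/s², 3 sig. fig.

r = n²a₀/Z = 1.06 × 10^-10 m, v = Zαc/n = 2.19 × 10^6 m/s
a = v²/r = (2.19 × 10^6)² / 1.06 × 10^-10 = 4.53 × 10^22 m/s²

4.53 × 10^22 m/s²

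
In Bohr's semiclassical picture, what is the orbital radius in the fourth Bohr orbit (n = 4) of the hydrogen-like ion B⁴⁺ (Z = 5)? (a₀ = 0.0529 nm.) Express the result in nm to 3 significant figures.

0.169 nm

r_n = n²a₀/Z = 4² × 0.0529 / 5
    = 16 × 0.0529 / 5 = 0.169 nm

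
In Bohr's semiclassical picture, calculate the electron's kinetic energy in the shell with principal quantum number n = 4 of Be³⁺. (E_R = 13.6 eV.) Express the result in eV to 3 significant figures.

13.6 eV

For a Coulomb orbit the virial theorem gives K = −E_n.
E_n = −E_R·Z²/n², so K = E_R·Z²/n² = 13.6 × 4²/4² = 13.6 eV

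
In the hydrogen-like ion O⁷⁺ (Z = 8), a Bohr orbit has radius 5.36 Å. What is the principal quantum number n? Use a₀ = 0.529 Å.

r_n = n²a₀/Z ⇒ n² = rZ/a₀ = 5.36 × 8 / 0.529 ≈ 81.06
n = 9

9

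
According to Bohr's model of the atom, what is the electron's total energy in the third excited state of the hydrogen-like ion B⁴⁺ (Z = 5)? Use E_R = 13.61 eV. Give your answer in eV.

-21.27 eV

E_n = −E_R·Z²/n² = −13.61 × 5²/4² = -21.27 eV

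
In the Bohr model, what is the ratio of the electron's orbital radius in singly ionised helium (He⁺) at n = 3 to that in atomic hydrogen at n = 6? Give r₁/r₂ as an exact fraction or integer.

r ∝ Z^-1 · n^2
r₁/r₂ = (2/1)^-1 · (3/6)^2 = 1/8

1/8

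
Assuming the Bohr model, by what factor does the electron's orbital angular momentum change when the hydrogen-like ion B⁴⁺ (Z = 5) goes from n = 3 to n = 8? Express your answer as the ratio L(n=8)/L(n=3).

L = nℏ depends only on n, so L ∝ n.
L(n=8)/L(n=3) = (8/3)^1 = 8/3

8/3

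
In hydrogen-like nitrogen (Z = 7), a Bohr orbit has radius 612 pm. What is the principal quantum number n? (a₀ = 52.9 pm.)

r_n = n²a₀/Z ⇒ n² = rZ/a₀ = 612 × 7 / 52.9 ≈ 80.98
n = 9

9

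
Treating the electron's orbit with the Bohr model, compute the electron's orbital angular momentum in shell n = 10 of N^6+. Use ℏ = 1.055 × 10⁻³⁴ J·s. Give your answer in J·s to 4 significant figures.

1.055 × 10⁻³³ J·s

L_n = nℏ = 10 × 1.055 × 10⁻³⁴ = 1.055 × 10⁻³³ J·s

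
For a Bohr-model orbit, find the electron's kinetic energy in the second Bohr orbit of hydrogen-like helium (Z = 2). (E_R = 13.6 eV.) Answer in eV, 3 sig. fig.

13.6 eV

For a Coulomb orbit the virial theorem gives K = −E_n.
E_n = −E_R·Z²/n², so K = E_R·Z²/n² = 13.6 × 2²/2² = 13.6 eV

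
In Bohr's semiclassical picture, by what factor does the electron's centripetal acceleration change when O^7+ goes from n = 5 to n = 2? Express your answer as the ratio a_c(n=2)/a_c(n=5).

a_c ∝ Z^3 · n^-4; with Z fixed, a_c ∝ n^-4.
a_c(n=2)/a_c(n=5) = (2/5)^-4 = 625/16

625/16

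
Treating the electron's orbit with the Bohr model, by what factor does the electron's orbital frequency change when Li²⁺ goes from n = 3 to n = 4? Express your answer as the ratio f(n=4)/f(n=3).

f ∝ Z^2 · n^-3; with Z fixed, f ∝ n^-3.
f(n=4)/f(n=3) = (4/3)^-3 = 27/64

27/64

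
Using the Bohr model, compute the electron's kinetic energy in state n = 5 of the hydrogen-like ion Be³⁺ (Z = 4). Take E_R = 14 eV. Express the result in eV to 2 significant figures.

For a Coulomb orbit the virial theorem gives K = −E_n.
E_n = −E_R·Z²/n², so K = E_R·Z²/n² = 14 × 4²/5² = 9.0 eV

9.0 eV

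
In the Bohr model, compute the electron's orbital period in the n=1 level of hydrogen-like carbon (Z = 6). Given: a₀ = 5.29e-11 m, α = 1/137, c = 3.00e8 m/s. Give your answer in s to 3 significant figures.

r = n²a₀/Z = 1²·5.29e-11/6 = 8.82e-12 m
v = Zαc/n = 6·0.00730·3.00e8/1 = 1.31e7 m/s
T = 2πr/v = 4.22e-18 s

4.22e-18 s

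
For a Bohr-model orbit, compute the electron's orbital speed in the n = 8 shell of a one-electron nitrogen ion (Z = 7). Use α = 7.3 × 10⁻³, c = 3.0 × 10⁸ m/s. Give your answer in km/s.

v_n = Zαc/n = 7 × 0.0073 × 3.0 × 10⁸ / 8
    = 1900 km/s

1900 km/s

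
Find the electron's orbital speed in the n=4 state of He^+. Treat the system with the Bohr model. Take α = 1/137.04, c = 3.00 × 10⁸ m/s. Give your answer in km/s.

v_n = Zαc/n = 2 × 0.00730 × 3.00 × 10⁸ / 4
    = 1090 km/s

1090 km/s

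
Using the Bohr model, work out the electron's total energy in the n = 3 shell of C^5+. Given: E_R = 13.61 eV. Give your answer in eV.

E_n = −E_R·Z²/n² = −13.61 × 6²/3² = -54.44 eV

-54.44 eV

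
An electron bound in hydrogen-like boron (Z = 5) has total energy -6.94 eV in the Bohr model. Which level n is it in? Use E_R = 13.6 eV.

7

E_n = −E_R Z²/n² ⇒ n² = E_R Z²/(−E_n) = 13.6 × 5² / 6.94 ≈ 48.99
n = 7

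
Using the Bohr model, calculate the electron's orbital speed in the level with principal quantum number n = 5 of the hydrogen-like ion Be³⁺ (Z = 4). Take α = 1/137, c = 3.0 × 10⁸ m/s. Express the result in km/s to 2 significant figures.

1800 km/s

v_n = Zαc/n = 4 × 0.0073 × 3.0 × 10⁸ / 5
    = 1800 km/s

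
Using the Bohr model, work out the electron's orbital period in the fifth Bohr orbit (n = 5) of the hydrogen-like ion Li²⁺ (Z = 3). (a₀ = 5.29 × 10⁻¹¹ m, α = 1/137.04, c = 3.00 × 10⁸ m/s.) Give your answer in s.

2.11 × 10⁻¹⁵ s

r = n²a₀/Z = 5²·5.29 × 10⁻¹¹/3 = 4.41 × 10⁻¹⁰ m
v = Zαc/n = 3·0.00730·3.00 × 10⁸/5 = 1.31 × 10⁶ m/s
T = 2πr/v = 2.11 × 10⁻¹⁵ s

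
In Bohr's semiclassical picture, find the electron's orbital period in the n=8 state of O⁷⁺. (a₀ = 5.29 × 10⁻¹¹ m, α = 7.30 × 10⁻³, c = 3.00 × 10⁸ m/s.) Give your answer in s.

1.21 × 10⁻¹⁵ s

r = n²a₀/Z = 8²·5.29 × 10⁻¹¹/8 = 4.23 × 10⁻¹⁰ m
v = Zαc/n = 8·0.00730·3.00 × 10⁸/8 = 2.19 × 10⁶ m/s
T = 2πr/v = 1.21 × 10⁻¹⁵ s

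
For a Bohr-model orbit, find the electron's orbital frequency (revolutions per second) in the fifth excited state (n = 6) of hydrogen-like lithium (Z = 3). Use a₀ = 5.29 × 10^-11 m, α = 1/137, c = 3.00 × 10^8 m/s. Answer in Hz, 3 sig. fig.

2.75 × 10^14 Hz

r = n²a₀/Z = 6.35 × 10^-10 m, v = Zαc/n = 1.09 × 10^6 m/s
f = v/(2πr) = 2.75 × 10^14 Hz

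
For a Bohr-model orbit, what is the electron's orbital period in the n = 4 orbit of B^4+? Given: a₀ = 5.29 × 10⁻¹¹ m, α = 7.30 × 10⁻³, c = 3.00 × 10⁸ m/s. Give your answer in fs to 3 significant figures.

0.389 fs

r = n²a₀/Z = 4²·5.29 × 10⁻¹¹/5 = 1.69 × 10⁻¹⁰ m
v = Zαc/n = 5·0.00730·3.00 × 10⁸/4 = 2.74 × 10⁶ m/s
T = 2πr/v = 3.89 × 10⁻¹⁶ s = 0.389 fs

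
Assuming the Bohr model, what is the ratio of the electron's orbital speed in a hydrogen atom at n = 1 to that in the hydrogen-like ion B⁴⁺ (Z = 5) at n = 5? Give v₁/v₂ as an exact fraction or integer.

1

v ∝ Z^1 · n^-1
v₁/v₂ = (1/5)^1 · (1/5)^-1 = 1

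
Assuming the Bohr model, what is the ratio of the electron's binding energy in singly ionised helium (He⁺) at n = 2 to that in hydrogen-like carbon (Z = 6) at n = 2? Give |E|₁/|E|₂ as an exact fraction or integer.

|E| ∝ Z^2 · n^-2
|E|₁/|E|₂ = (2/6)^2 · (2/2)^-2 = 1/9

1/9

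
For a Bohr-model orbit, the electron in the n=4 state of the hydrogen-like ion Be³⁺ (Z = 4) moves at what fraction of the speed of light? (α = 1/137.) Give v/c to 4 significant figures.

0.007299

v_n = Zαc/n, so v/c = Zα/n = 4 × 0.007299 / 4 = 0.007299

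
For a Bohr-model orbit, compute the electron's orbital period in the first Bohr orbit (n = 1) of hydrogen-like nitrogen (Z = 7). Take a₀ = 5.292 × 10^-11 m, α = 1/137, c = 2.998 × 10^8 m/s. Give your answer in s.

3.101 × 10^-18 s

r = n²a₀/Z = 1²·5.292 × 10^-11/7 = 7.560 × 10^-12 m
v = Zαc/n = 7·0.007299·2.998 × 10^8/1 = 1.532 × 10^7 m/s
T = 2πr/v = 3.101 × 10^-18 s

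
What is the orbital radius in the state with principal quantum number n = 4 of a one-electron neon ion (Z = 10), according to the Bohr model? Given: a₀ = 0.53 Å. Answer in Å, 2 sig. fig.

0.85 Å

r_n = n²a₀/Z = 4² × 0.53 / 10
    = 16 × 0.53 / 10 = 0.85 Å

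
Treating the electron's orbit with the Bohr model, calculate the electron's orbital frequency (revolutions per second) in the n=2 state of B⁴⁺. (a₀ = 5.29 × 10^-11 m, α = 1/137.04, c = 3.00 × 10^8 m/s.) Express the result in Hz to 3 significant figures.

2.06 × 10^16 Hz

r = n²a₀/Z = 4.23 × 10^-11 m, v = Zαc/n = 5.47 × 10^6 m/s
f = v/(2πr) = 2.06 × 10^16 Hz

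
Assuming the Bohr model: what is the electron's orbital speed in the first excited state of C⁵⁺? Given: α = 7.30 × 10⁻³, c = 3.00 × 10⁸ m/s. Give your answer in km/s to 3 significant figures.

v_n = Zαc/n = 6 × 0.00730 × 3.00 × 10⁸ / 2
    = 6570 km/s

6570 km/s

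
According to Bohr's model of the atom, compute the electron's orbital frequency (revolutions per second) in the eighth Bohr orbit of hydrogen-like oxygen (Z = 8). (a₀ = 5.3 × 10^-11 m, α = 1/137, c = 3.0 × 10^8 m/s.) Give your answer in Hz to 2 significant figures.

r = n²a₀/Z = 4.2 × 10^-10 m, v = Zαc/n = 2.2 × 10^6 m/s
f = v/(2πr) = 8.2 × 10^14 Hz

8.2 × 10^14 Hz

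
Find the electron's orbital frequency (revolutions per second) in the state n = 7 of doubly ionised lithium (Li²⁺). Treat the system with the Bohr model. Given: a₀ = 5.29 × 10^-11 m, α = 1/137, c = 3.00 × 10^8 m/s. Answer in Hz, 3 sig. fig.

1.73 × 10^14 Hz

r = n²a₀/Z = 8.64 × 10^-10 m, v = Zαc/n = 9.38 × 10^5 m/s
f = v/(2πr) = 1.73 × 10^14 Hz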